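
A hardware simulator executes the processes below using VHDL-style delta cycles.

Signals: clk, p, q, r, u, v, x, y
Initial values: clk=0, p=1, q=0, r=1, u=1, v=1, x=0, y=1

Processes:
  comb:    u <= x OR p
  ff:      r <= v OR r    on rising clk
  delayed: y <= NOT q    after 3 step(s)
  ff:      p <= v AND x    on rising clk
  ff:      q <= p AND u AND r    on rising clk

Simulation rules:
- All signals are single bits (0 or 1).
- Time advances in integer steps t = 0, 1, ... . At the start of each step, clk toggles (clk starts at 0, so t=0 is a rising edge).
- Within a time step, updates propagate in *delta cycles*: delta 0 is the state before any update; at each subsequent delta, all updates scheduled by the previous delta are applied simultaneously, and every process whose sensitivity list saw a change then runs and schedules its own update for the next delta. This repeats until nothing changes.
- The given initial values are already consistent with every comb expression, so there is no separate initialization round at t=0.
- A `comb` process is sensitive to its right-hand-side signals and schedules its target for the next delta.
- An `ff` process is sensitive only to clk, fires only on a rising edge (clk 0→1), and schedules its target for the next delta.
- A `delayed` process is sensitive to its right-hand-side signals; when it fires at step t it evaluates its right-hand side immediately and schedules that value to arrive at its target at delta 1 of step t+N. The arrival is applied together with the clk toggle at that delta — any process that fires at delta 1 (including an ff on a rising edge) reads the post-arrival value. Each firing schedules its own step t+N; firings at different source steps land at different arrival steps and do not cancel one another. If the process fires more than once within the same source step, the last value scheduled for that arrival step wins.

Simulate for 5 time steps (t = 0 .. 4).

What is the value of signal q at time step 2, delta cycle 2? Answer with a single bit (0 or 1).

t0.Δ0 q=0 x=0 clk=0 u=1 y=1 p=1 v=1 r=1
t0.Δ1 q=0 x=0 clk=1 u=1 y=1 p=1 v=1 r=1
t0.Δ2 q=1 x=0 clk=1 u=1 y=1 p=0 v=1 r=1
t0.Δ3 q=1 x=0 clk=1 u=0 y=1 p=0 v=1 r=1
t1.Δ0 q=1 x=0 clk=1 u=0 y=1 p=0 v=1 r=1
t1.Δ1 q=1 x=0 clk=0 u=0 y=1 p=0 v=1 r=1
t2.Δ0 q=1 x=0 clk=0 u=0 y=1 p=0 v=1 r=1
t2.Δ1 q=1 x=0 clk=1 u=0 y=1 p=0 v=1 r=1
t2.Δ2 q=0 x=0 clk=1 u=0 y=1 p=0 v=1 r=1
t3.Δ0 q=0 x=0 clk=1 u=0 y=1 p=0 v=1 r=1
t3.Δ1 q=0 x=0 clk=0 u=0 y=0 p=0 v=1 r=1
t4.Δ0 q=0 x=0 clk=0 u=0 y=0 p=0 v=1 r=1
t4.Δ1 q=0 x=0 clk=1 u=0 y=0 p=0 v=1 r=1

0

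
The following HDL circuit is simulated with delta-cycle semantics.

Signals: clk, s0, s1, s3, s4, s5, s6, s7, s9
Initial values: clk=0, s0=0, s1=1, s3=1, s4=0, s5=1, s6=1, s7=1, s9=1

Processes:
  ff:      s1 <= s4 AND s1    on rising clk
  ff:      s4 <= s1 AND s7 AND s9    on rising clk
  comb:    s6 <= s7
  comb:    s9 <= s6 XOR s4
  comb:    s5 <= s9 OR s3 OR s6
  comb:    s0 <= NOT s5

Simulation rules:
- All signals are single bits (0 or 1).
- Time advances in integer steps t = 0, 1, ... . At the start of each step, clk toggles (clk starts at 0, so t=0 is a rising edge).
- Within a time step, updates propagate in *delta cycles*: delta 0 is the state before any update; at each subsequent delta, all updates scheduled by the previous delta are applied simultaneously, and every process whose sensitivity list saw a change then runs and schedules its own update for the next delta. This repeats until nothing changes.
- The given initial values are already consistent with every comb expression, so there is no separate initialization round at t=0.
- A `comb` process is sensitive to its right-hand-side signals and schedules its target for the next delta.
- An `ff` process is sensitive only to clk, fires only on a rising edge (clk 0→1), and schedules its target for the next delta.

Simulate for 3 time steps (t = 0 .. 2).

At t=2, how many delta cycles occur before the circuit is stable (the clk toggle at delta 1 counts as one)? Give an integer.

[bits: clk,s3,s1,s4,s7,s9,s5,s0,s6]
t=0: Δ0=011011101 Δ1=111011101 Δ2=110111101 Δ3=110110101 | 3Δ
t=1: Δ0=110110101 Δ1=010110101 | 1Δ
t=2: Δ0=010110101 Δ1=110110101 Δ2=110010101 Δ3=110011101 | 3Δ

3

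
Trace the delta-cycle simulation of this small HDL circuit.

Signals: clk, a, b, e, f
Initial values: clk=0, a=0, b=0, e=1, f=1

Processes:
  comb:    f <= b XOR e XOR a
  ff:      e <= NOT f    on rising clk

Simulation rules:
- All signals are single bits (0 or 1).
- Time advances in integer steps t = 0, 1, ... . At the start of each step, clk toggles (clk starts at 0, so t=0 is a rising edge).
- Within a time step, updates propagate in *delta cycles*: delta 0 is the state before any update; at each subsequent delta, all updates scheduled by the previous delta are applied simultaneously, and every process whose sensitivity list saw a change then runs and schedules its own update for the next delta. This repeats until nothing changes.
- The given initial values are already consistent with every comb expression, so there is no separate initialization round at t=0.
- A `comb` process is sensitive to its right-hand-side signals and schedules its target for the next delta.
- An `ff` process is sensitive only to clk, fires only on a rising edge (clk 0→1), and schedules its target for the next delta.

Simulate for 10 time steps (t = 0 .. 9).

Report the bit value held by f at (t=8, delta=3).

0

[bits: clk,e,f,a,b]
t=0: Δ0=01100 Δ1=11100 Δ2=10100 Δ3=10000 | 3Δ
t=1: Δ0=10000 Δ1=00000 | 1Δ
t=2: Δ0=00000 Δ1=10000 Δ2=11000 Δ3=11100 | 3Δ
t=3: Δ0=11100 Δ1=01100 | 1Δ
t=4: Δ0=01100 Δ1=11100 Δ2=10100 Δ3=10000 | 3Δ
t=5: Δ0=10000 Δ1=00000 | 1Δ
t=6: Δ0=00000 Δ1=10000 Δ2=11000 Δ3=11100 | 3Δ
t=7: Δ0=11100 Δ1=01100 | 1Δ
t=8: Δ0=01100 Δ1=11100 Δ2=10100 Δ3=10000 | 3Δ
t=9: Δ0=10000 Δ1=00000 | 1Δ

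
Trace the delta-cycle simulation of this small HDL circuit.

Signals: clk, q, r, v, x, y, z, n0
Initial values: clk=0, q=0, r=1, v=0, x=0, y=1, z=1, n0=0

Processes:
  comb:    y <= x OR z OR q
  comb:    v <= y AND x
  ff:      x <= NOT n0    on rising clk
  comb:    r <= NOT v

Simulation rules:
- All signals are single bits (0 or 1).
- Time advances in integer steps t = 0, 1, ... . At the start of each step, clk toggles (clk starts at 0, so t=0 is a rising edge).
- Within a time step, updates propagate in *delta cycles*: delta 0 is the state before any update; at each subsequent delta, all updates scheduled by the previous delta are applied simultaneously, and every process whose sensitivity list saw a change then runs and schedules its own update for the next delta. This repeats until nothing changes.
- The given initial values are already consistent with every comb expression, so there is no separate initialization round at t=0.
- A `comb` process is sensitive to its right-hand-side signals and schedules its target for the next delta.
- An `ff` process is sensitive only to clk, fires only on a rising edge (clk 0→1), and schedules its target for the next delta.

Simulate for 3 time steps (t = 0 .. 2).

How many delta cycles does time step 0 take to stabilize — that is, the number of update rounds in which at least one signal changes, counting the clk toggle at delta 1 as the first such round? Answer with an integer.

t0.Δ0 y=1 clk=0 z=1 n0=0 v=0 q=0 x=0 r=1
t0.Δ1 y=1 clk=1 z=1 n0=0 v=0 q=0 x=0 r=1
t0.Δ2 y=1 clk=1 z=1 n0=0 v=0 q=0 x=1 r=1
t0.Δ3 y=1 clk=1 z=1 n0=0 v=1 q=0 x=1 r=1
t0.Δ4 y=1 clk=1 z=1 n0=0 v=1 q=0 x=1 r=0
t1.Δ0 y=1 clk=1 z=1 n0=0 v=1 q=0 x=1 r=0
t1.Δ1 y=1 clk=0 z=1 n0=0 v=1 q=0 x=1 r=0
t2.Δ0 y=1 clk=0 z=1 n0=0 v=1 q=0 x=1 r=0
t2.Δ1 y=1 clk=1 z=1 n0=0 v=1 q=0 x=1 r=0

4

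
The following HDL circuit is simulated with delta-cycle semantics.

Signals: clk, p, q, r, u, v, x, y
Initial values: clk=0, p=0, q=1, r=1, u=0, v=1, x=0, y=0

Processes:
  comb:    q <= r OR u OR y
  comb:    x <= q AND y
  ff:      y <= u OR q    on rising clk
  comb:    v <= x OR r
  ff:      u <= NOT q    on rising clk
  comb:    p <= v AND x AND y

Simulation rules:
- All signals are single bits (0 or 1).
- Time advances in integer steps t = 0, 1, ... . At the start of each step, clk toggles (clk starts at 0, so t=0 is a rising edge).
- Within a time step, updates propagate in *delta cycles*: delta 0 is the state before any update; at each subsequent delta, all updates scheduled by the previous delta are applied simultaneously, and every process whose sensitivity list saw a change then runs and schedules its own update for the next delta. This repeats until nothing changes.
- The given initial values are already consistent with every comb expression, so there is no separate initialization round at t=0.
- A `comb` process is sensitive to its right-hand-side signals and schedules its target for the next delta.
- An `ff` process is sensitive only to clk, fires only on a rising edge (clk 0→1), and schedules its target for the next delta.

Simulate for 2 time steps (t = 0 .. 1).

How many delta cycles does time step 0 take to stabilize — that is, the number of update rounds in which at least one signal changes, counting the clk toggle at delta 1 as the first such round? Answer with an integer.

[bits: q,p,y,u,r,x,v,clk]
t=0: Δ0=10001010 Δ1=10001011 Δ2=10101011 Δ3=10101111 Δ4=11101111 | 4Δ
t=1: Δ0=11101111 Δ1=11101110 | 1Δ

4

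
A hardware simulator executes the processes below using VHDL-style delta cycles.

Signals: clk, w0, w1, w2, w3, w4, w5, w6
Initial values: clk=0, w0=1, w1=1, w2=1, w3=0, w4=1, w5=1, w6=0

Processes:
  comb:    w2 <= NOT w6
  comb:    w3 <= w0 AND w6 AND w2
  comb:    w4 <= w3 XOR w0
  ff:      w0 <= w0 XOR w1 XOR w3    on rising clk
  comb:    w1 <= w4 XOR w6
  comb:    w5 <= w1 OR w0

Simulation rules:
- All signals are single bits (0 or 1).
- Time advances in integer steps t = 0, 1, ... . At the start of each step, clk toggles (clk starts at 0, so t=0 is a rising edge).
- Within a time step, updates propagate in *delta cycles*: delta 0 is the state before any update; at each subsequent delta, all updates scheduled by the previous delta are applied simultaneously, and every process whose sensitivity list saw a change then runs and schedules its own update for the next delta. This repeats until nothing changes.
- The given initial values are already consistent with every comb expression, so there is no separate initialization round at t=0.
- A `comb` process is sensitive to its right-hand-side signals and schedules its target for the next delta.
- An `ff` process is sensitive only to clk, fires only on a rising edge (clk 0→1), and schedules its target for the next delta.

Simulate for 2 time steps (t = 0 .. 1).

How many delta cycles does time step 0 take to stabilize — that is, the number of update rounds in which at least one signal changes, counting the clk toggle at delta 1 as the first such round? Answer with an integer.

5

[bits: w1,w4,w2,w0,w5,clk,w3,w6]
t=0: Δ0=11111000 Δ1=11111100 Δ2=11101100 Δ3=10101100 Δ4=00101100 Δ5=00100100 | 5Δ
t=1: Δ0=00100100 Δ1=00100000 | 1Δ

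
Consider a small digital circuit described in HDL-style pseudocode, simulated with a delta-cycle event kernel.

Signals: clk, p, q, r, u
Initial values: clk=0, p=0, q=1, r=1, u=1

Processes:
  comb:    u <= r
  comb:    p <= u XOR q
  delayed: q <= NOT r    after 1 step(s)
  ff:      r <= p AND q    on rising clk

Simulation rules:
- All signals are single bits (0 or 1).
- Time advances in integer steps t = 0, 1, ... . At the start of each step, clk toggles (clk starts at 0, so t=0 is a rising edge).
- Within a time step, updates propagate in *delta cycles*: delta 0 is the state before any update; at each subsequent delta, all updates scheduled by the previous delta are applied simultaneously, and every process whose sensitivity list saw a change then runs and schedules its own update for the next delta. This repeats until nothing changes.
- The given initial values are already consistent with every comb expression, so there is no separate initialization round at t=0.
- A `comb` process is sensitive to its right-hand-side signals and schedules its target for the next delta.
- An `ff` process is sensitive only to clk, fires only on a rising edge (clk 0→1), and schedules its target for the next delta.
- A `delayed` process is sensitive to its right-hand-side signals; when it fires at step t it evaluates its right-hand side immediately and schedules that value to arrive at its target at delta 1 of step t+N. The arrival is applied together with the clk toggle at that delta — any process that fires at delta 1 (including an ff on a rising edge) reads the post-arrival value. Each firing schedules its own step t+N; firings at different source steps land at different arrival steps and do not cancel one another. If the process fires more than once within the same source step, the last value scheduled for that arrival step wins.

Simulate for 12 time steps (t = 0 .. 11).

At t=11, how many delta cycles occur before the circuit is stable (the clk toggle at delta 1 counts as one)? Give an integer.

t0.Δ0 clk=0 p=0 r=1 u=1 q=1
t0.Δ1 clk=1 p=0 r=1 u=1 q=1
t0.Δ2 clk=1 p=0 r=0 u=1 q=1
t0.Δ3 clk=1 p=0 r=0 u=0 q=1
t0.Δ4 clk=1 p=1 r=0 u=0 q=1
t1.Δ0 clk=1 p=1 r=0 u=0 q=1
t1.Δ1 clk=0 p=1 r=0 u=0 q=1
t2.Δ0 clk=0 p=1 r=0 u=0 q=1
t2.Δ1 clk=1 p=1 r=0 u=0 q=1
t2.Δ2 clk=1 p=1 r=1 u=0 q=1
t2.Δ3 clk=1 p=1 r=1 u=1 q=1
t2.Δ4 clk=1 p=0 r=1 u=1 q=1
t3.Δ0 clk=1 p=0 r=1 u=1 q=1
t3.Δ1 clk=0 p=0 r=1 u=1 q=0
t3.Δ2 clk=0 p=1 r=1 u=1 q=0
t4.Δ0 clk=0 p=1 r=1 u=1 q=0
t4.Δ1 clk=1 p=1 r=1 u=1 q=0
t4.Δ2 clk=1 p=1 r=0 u=1 q=0
t4.Δ3 clk=1 p=1 r=0 u=0 q=0
t4.Δ4 clk=1 p=0 r=0 u=0 q=0
t5.Δ0 clk=1 p=0 r=0 u=0 q=0
t5.Δ1 clk=0 p=0 r=0 u=0 q=1
t5.Δ2 clk=0 p=1 r=0 u=0 q=1
t6.Δ0 clk=0 p=1 r=0 u=0 q=1
t6.Δ1 clk=1 p=1 r=0 u=0 q=1
t6.Δ2 clk=1 p=1 r=1 u=0 q=1
t6.Δ3 clk=1 p=1 r=1 u=1 q=1
t6.Δ4 clk=1 p=0 r=1 u=1 q=1
t7.Δ0 clk=1 p=0 r=1 u=1 q=1
t7.Δ1 clk=0 p=0 r=1 u=1 q=0
t7.Δ2 clk=0 p=1 r=1 u=1 q=0
t8.Δ0 clk=0 p=1 r=1 u=1 q=0
t8.Δ1 clk=1 p=1 r=1 u=1 q=0
t8.Δ2 clk=1 p=1 r=0 u=1 q=0
t8.Δ3 clk=1 p=1 r=0 u=0 q=0
t8.Δ4 clk=1 p=0 r=0 u=0 q=0
t9.Δ0 clk=1 p=0 r=0 u=0 q=0
t9.Δ1 clk=0 p=0 r=0 u=0 q=1
t9.Δ2 clk=0 p=1 r=0 u=0 q=1
t10.Δ0 clk=0 p=1 r=0 u=0 q=1
t10.Δ1 clk=1 p=1 r=0 u=0 q=1
t10.Δ2 clk=1 p=1 r=1 u=0 q=1
t10.Δ3 clk=1 p=1 r=1 u=1 q=1
t10.Δ4 clk=1 p=0 r=1 u=1 q=1
t11.Δ0 clk=1 p=0 r=1 u=1 q=1
t11.Δ1 clk=0 p=0 r=1 u=1 q=0
t11.Δ2 clk=0 p=1 r=1 u=1 q=0

2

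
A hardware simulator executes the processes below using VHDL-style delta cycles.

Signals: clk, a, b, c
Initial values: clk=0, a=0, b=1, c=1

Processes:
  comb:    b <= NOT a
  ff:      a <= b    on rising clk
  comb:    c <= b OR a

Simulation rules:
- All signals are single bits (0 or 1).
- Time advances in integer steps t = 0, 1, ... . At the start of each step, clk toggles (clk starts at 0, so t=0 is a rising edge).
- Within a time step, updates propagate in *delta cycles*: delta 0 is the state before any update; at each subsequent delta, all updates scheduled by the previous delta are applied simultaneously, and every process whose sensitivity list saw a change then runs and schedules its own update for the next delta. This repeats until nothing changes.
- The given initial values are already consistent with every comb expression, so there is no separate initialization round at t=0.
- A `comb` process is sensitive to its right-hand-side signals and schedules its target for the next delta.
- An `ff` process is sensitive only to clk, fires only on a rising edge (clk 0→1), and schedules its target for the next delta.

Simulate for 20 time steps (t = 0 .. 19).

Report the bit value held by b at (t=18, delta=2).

0

[bits: b,a,c,clk]
t=0: Δ0=1010 Δ1=1011 Δ2=1111 Δ3=0111 | 3Δ
t=1: Δ0=0111 Δ1=0110 | 1Δ
t=2: Δ0=0110 Δ1=0111 Δ2=0011 Δ3=1001 Δ4=1011 | 4Δ
t=3: Δ0=1011 Δ1=1010 | 1Δ
t=4: Δ0=1010 Δ1=1011 Δ2=1111 Δ3=0111 | 3Δ
t=5: Δ0=0111 Δ1=0110 | 1Δ
t=6: Δ0=0110 Δ1=0111 Δ2=0011 Δ3=1001 Δ4=1011 | 4Δ
t=7: Δ0=1011 Δ1=1010 | 1Δ
t=8: Δ0=1010 Δ1=1011 Δ2=1111 Δ3=0111 | 3Δ
t=9: Δ0=0111 Δ1=0110 | 1Δ
t=10: Δ0=0110 Δ1=0111 Δ2=0011 Δ3=1001 Δ4=1011 | 4Δ
t=11: Δ0=1011 Δ1=1010 | 1Δ
t=12: Δ0=1010 Δ1=1011 Δ2=1111 Δ3=0111 | 3Δ
t=13: Δ0=0111 Δ1=0110 | 1Δ
t=14: Δ0=0110 Δ1=0111 Δ2=0011 Δ3=1001 Δ4=1011 | 4Δ
t=15: Δ0=1011 Δ1=1010 | 1Δ
t=16: Δ0=1010 Δ1=1011 Δ2=1111 Δ3=0111 | 3Δ
t=17: Δ0=0111 Δ1=0110 | 1Δ
t=18: Δ0=0110 Δ1=0111 Δ2=0011 Δ3=1001 Δ4=1011 | 4Δ
t=19: Δ0=1011 Δ1=1010 | 1Δ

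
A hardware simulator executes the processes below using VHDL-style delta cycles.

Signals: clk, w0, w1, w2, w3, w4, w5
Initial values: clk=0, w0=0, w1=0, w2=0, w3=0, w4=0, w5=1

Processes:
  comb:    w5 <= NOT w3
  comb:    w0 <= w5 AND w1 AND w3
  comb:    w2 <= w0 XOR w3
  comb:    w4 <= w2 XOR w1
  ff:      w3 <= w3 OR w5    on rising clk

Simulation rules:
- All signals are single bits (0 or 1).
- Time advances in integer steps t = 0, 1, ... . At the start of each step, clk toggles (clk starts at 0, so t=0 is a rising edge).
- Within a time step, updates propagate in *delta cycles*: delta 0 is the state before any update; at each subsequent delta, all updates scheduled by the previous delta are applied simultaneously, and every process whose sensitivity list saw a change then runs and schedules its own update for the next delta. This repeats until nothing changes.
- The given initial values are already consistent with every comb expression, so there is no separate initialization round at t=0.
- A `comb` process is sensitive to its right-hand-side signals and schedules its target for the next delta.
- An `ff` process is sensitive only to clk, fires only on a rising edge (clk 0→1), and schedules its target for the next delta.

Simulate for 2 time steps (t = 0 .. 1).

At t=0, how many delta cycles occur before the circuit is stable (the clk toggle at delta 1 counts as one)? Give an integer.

4

t0.Δ0 w3=0 w0=0 w4=0 w2=0 w1=0 w5=1 clk=0
t0.Δ1 w3=0 w0=0 w4=0 w2=0 w1=0 w5=1 clk=1
t0.Δ2 w3=1 w0=0 w4=0 w2=0 w1=0 w5=1 clk=1
t0.Δ3 w3=1 w0=0 w4=0 w2=1 w1=0 w5=0 clk=1
t0.Δ4 w3=1 w0=0 w4=1 w2=1 w1=0 w5=0 clk=1
t1.Δ0 w3=1 w0=0 w4=1 w2=1 w1=0 w5=0 clk=1
t1.Δ1 w3=1 w0=0 w4=1 w2=1 w1=0 w5=0 clk=0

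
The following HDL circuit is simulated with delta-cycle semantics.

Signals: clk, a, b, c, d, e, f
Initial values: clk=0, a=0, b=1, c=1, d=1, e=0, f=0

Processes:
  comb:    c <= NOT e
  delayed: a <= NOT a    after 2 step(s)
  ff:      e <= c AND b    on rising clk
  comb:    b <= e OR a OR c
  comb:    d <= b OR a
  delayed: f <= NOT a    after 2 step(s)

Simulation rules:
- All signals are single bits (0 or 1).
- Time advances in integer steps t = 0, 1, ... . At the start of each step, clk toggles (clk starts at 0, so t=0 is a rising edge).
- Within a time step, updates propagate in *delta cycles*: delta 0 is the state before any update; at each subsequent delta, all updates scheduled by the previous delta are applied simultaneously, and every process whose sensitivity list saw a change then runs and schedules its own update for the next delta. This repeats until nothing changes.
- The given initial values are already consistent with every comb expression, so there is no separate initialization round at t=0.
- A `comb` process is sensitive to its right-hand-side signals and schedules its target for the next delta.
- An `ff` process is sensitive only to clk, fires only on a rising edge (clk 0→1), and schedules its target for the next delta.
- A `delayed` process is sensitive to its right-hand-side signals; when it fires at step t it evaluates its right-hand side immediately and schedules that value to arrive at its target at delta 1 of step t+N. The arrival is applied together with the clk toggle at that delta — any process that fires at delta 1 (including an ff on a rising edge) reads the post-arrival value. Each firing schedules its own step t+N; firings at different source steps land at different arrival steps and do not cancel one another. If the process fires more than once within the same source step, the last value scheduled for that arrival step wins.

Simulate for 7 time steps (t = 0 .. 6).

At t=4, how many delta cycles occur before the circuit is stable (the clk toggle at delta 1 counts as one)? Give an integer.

t0.Δ0 c=1 d=1 e=0 clk=0 a=0 f=0 b=1
t0.Δ1 c=1 d=1 e=0 clk=1 a=0 f=0 b=1
t0.Δ2 c=1 d=1 e=1 clk=1 a=0 f=0 b=1
t0.Δ3 c=0 d=1 e=1 clk=1 a=0 f=0 b=1
t1.Δ0 c=0 d=1 e=1 clk=1 a=0 f=0 b=1
t1.Δ1 c=0 d=1 e=1 clk=0 a=0 f=0 b=1
t2.Δ0 c=0 d=1 e=1 clk=0 a=0 f=0 b=1
t2.Δ1 c=0 d=1 e=1 clk=1 a=0 f=0 b=1
t2.Δ2 c=0 d=1 e=0 clk=1 a=0 f=0 b=1
t2.Δ3 c=1 d=1 e=0 clk=1 a=0 f=0 b=0
t2.Δ4 c=1 d=0 e=0 clk=1 a=0 f=0 b=1
t2.Δ5 c=1 d=1 e=0 clk=1 a=0 f=0 b=1
t3.Δ0 c=1 d=1 e=0 clk=1 a=0 f=0 b=1
t3.Δ1 c=1 d=1 e=0 clk=0 a=0 f=0 b=1
t4.Δ0 c=1 d=1 e=0 clk=0 a=0 f=0 b=1
t4.Δ1 c=1 d=1 e=0 clk=1 a=0 f=0 b=1
t4.Δ2 c=1 d=1 e=1 clk=1 a=0 f=0 b=1
t4.Δ3 c=0 d=1 e=1 clk=1 a=0 f=0 b=1
t5.Δ0 c=0 d=1 e=1 clk=1 a=0 f=0 b=1
t5.Δ1 c=0 d=1 e=1 clk=0 a=0 f=0 b=1
t6.Δ0 c=0 d=1 e=1 clk=0 a=0 f=0 b=1
t6.Δ1 c=0 d=1 e=1 clk=1 a=0 f=0 b=1
t6.Δ2 c=0 d=1 e=0 clk=1 a=0 f=0 b=1
t6.Δ3 c=1 d=1 e=0 clk=1 a=0 f=0 b=0
t6.Δ4 c=1 d=0 e=0 clk=1 a=0 f=0 b=1
t6.Δ5 c=1 d=1 e=0 clk=1 a=0 f=0 b=1

3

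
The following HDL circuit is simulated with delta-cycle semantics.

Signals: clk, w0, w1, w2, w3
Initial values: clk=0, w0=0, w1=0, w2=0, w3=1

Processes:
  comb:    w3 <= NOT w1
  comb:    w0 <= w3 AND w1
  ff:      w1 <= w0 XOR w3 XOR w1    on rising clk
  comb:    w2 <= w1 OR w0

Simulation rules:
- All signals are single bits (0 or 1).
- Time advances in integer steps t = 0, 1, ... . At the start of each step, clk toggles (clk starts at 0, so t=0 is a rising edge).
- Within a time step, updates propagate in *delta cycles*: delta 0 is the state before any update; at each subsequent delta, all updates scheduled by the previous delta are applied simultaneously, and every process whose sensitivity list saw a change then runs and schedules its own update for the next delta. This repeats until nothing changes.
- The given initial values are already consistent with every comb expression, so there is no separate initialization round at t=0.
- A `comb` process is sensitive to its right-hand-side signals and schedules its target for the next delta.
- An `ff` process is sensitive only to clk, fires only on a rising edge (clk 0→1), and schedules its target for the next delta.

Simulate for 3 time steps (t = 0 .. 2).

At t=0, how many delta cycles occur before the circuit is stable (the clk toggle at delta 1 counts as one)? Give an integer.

t=0 Δ0: w2=0 w3=1 w1=0 clk=0 w0=0
  Δ1: clk:0→1
  Δ2: w1:0→1
  Δ3: w2:0→1, w3:1→0, w0:0→1
  Δ4: w0:1→0
  (4Δ to stable)
t=1 Δ0: w2=1 w3=0 w1=1 clk=1 w0=0
  Δ1: clk:1→0
  (1Δ to stable)
t=2 Δ0: w2=1 w3=0 w1=1 clk=0 w0=0
  Δ1: clk:0→1
  (1Δ to stable)

4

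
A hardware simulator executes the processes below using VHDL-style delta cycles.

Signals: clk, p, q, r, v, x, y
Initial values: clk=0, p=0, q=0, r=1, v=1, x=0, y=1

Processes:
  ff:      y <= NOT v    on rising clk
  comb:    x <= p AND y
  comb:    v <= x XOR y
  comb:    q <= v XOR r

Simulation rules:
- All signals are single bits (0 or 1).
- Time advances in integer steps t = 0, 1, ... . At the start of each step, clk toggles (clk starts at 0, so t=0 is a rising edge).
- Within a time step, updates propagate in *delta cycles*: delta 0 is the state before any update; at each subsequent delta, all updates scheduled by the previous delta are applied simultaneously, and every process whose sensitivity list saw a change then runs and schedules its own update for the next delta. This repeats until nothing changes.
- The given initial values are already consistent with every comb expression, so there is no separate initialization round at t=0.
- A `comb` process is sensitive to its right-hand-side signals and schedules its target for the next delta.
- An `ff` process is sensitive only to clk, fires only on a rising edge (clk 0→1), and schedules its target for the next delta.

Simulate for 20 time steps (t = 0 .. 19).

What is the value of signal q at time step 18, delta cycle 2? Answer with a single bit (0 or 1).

[bits: v,x,r,q,p,clk,y]
t=0: Δ0=1010001 Δ1=1010011 Δ2=1010010 Δ3=0010010 Δ4=0011010 | 4Δ
t=1: Δ0=0011010 Δ1=0011000 | 1Δ
t=2: Δ0=0011000 Δ1=0011010 Δ2=0011011 Δ3=1011011 Δ4=1010011 | 4Δ
t=3: Δ0=1010011 Δ1=1010001 | 1Δ
t=4: Δ0=1010001 Δ1=1010011 Δ2=1010010 Δ3=0010010 Δ4=0011010 | 4Δ
t=5: Δ0=0011010 Δ1=0011000 | 1Δ
t=6: Δ0=0011000 Δ1=0011010 Δ2=0011011 Δ3=1011011 Δ4=1010011 | 4Δ
t=7: Δ0=1010011 Δ1=1010001 | 1Δ
t=8: Δ0=1010001 Δ1=1010011 Δ2=1010010 Δ3=0010010 Δ4=0011010 | 4Δ
t=9: Δ0=0011010 Δ1=0011000 | 1Δ
t=10: Δ0=0011000 Δ1=0011010 Δ2=0011011 Δ3=1011011 Δ4=1010011 | 4Δ
t=11: Δ0=1010011 Δ1=1010001 | 1Δ
t=12: Δ0=1010001 Δ1=1010011 Δ2=1010010 Δ3=0010010 Δ4=0011010 | 4Δ
t=13: Δ0=0011010 Δ1=0011000 | 1Δ
t=14: Δ0=0011000 Δ1=0011010 Δ2=0011011 Δ3=1011011 Δ4=1010011 | 4Δ
t=15: Δ0=1010011 Δ1=1010001 | 1Δ
t=16: Δ0=1010001 Δ1=1010011 Δ2=1010010 Δ3=0010010 Δ4=0011010 | 4Δ
t=17: Δ0=0011010 Δ1=0011000 | 1Δ
t=18: Δ0=0011000 Δ1=0011010 Δ2=0011011 Δ3=1011011 Δ4=1010011 | 4Δ
t=19: Δ0=1010011 Δ1=1010001 | 1Δ

1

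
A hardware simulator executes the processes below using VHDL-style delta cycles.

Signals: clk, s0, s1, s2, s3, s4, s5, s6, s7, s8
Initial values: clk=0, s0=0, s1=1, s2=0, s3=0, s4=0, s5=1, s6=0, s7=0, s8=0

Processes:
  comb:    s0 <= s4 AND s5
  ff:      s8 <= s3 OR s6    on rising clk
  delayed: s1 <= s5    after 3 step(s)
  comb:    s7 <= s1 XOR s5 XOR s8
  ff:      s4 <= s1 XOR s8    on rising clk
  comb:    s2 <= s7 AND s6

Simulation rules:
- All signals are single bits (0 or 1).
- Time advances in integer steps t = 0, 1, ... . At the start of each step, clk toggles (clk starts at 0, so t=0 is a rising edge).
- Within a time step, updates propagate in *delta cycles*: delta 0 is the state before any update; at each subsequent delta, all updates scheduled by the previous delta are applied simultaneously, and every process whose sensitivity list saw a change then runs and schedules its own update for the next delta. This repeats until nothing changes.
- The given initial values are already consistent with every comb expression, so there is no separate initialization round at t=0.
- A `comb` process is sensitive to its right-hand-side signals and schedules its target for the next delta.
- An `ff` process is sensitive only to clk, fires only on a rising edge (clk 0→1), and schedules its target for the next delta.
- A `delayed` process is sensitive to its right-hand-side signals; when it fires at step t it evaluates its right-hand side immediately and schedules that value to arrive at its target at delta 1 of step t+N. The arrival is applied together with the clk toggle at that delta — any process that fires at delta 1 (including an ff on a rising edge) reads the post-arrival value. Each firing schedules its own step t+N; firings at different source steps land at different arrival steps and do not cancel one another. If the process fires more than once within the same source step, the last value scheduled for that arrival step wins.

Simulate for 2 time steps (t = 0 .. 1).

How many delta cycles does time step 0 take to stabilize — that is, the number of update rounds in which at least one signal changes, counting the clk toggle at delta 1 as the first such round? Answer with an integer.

3

t0.Δ0 s3=0 clk=0 s7=0 s0=0 s2=0 s5=1 s1=1 s6=0 s4=0 s8=0
t0.Δ1 s3=0 clk=1 s7=0 s0=0 s2=0 s5=1 s1=1 s6=0 s4=0 s8=0
t0.Δ2 s3=0 clk=1 s7=0 s0=0 s2=0 s5=1 s1=1 s6=0 s4=1 s8=0
t0.Δ3 s3=0 clk=1 s7=0 s0=1 s2=0 s5=1 s1=1 s6=0 s4=1 s8=0
t1.Δ0 s3=0 clk=1 s7=0 s0=1 s2=0 s5=1 s1=1 s6=0 s4=1 s8=0
t1.Δ1 s3=0 clk=0 s7=0 s0=1 s2=0 s5=1 s1=1 s6=0 s4=1 s8=0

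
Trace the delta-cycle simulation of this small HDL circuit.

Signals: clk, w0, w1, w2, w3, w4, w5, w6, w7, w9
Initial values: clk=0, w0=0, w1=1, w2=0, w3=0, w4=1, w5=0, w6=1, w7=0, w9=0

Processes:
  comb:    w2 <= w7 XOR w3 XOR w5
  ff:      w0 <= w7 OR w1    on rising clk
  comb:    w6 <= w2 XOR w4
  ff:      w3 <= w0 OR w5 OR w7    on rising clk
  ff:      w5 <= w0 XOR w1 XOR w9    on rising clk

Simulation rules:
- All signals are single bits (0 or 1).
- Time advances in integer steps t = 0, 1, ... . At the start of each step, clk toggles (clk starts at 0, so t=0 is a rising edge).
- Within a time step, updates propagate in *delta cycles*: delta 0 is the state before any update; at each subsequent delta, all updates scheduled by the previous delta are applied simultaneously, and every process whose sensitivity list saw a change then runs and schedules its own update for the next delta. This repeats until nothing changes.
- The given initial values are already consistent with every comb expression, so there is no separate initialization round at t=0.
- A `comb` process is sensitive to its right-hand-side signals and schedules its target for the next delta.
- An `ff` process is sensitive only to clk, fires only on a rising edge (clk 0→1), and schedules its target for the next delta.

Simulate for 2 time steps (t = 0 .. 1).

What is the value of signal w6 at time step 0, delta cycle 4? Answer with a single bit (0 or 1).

[bits: w7,w9,w0,w6,w5,w4,w3,clk,w1,w2]
t=0: Δ0=0001010010 Δ1=0001010110 Δ2=0011110110 Δ3=0011110111 Δ4=0010110111 | 4Δ
t=1: Δ0=0010110111 Δ1=0010110011 | 1Δ

0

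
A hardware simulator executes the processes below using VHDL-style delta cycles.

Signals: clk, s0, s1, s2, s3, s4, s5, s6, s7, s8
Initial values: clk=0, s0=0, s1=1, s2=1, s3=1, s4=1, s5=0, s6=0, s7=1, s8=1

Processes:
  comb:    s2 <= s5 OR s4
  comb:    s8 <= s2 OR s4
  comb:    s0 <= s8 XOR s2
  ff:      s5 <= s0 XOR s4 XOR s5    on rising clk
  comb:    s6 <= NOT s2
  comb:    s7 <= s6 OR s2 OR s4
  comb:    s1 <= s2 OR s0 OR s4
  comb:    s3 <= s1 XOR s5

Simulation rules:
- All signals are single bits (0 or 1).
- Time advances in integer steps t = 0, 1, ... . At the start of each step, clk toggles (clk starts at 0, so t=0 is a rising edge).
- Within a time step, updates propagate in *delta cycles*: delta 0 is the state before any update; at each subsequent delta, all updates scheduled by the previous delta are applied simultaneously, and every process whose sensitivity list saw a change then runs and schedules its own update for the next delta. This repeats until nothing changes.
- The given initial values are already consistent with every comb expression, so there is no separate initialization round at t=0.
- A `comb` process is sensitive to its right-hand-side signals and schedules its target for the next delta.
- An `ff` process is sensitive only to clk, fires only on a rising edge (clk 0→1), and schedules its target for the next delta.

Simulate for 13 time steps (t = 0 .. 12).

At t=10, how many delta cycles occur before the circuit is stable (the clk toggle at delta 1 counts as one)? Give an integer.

t0.Δ0 s6=0 clk=0 s4=1 s8=1 s3=1 s1=1 s7=1 s5=0 s2=1 s0=0
t0.Δ1 s6=0 clk=1 s4=1 s8=1 s3=1 s1=1 s7=1 s5=0 s2=1 s0=0
t0.Δ2 s6=0 clk=1 s4=1 s8=1 s3=1 s1=1 s7=1 s5=1 s2=1 s0=0
t0.Δ3 s6=0 clk=1 s4=1 s8=1 s3=0 s1=1 s7=1 s5=1 s2=1 s0=0
t1.Δ0 s6=0 clk=1 s4=1 s8=1 s3=0 s1=1 s7=1 s5=1 s2=1 s0=0
t1.Δ1 s6=0 clk=0 s4=1 s8=1 s3=0 s1=1 s7=1 s5=1 s2=1 s0=0
t2.Δ0 s6=0 clk=0 s4=1 s8=1 s3=0 s1=1 s7=1 s5=1 s2=1 s0=0
t2.Δ1 s6=0 clk=1 s4=1 s8=1 s3=0 s1=1 s7=1 s5=1 s2=1 s0=0
t2.Δ2 s6=0 clk=1 s4=1 s8=1 s3=0 s1=1 s7=1 s5=0 s2=1 s0=0
t2.Δ3 s6=0 clk=1 s4=1 s8=1 s3=1 s1=1 s7=1 s5=0 s2=1 s0=0
t3.Δ0 s6=0 clk=1 s4=1 s8=1 s3=1 s1=1 s7=1 s5=0 s2=1 s0=0
t3.Δ1 s6=0 clk=0 s4=1 s8=1 s3=1 s1=1 s7=1 s5=0 s2=1 s0=0
t4.Δ0 s6=0 clk=0 s4=1 s8=1 s3=1 s1=1 s7=1 s5=0 s2=1 s0=0
t4.Δ1 s6=0 clk=1 s4=1 s8=1 s3=1 s1=1 s7=1 s5=0 s2=1 s0=0
t4.Δ2 s6=0 clk=1 s4=1 s8=1 s3=1 s1=1 s7=1 s5=1 s2=1 s0=0
t4.Δ3 s6=0 clk=1 s4=1 s8=1 s3=0 s1=1 s7=1 s5=1 s2=1 s0=0
t5.Δ0 s6=0 clk=1 s4=1 s8=1 s3=0 s1=1 s7=1 s5=1 s2=1 s0=0
t5.Δ1 s6=0 clk=0 s4=1 s8=1 s3=0 s1=1 s7=1 s5=1 s2=1 s0=0
t6.Δ0 s6=0 clk=0 s4=1 s8=1 s3=0 s1=1 s7=1 s5=1 s2=1 s0=0
t6.Δ1 s6=0 clk=1 s4=1 s8=1 s3=0 s1=1 s7=1 s5=1 s2=1 s0=0
t6.Δ2 s6=0 clk=1 s4=1 s8=1 s3=0 s1=1 s7=1 s5=0 s2=1 s0=0
t6.Δ3 s6=0 clk=1 s4=1 s8=1 s3=1 s1=1 s7=1 s5=0 s2=1 s0=0
t7.Δ0 s6=0 clk=1 s4=1 s8=1 s3=1 s1=1 s7=1 s5=0 s2=1 s0=0
t7.Δ1 s6=0 clk=0 s4=1 s8=1 s3=1 s1=1 s7=1 s5=0 s2=1 s0=0
t8.Δ0 s6=0 clk=0 s4=1 s8=1 s3=1 s1=1 s7=1 s5=0 s2=1 s0=0
t8.Δ1 s6=0 clk=1 s4=1 s8=1 s3=1 s1=1 s7=1 s5=0 s2=1 s0=0
t8.Δ2 s6=0 clk=1 s4=1 s8=1 s3=1 s1=1 s7=1 s5=1 s2=1 s0=0
t8.Δ3 s6=0 clk=1 s4=1 s8=1 s3=0 s1=1 s7=1 s5=1 s2=1 s0=0
t9.Δ0 s6=0 clk=1 s4=1 s8=1 s3=0 s1=1 s7=1 s5=1 s2=1 s0=0
t9.Δ1 s6=0 clk=0 s4=1 s8=1 s3=0 s1=1 s7=1 s5=1 s2=1 s0=0
t10.Δ0 s6=0 clk=0 s4=1 s8=1 s3=0 s1=1 s7=1 s5=1 s2=1 s0=0
t10.Δ1 s6=0 clk=1 s4=1 s8=1 s3=0 s1=1 s7=1 s5=1 s2=1 s0=0
t10.Δ2 s6=0 clk=1 s4=1 s8=1 s3=0 s1=1 s7=1 s5=0 s2=1 s0=0
t10.Δ3 s6=0 clk=1 s4=1 s8=1 s3=1 s1=1 s7=1 s5=0 s2=1 s0=0
t11.Δ0 s6=0 clk=1 s4=1 s8=1 s3=1 s1=1 s7=1 s5=0 s2=1 s0=0
t11.Δ1 s6=0 clk=0 s4=1 s8=1 s3=1 s1=1 s7=1 s5=0 s2=1 s0=0
t12.Δ0 s6=0 clk=0 s4=1 s8=1 s3=1 s1=1 s7=1 s5=0 s2=1 s0=0
t12.Δ1 s6=0 clk=1 s4=1 s8=1 s3=1 s1=1 s7=1 s5=0 s2=1 s0=0
t12.Δ2 s6=0 clk=1 s4=1 s8=1 s3=1 s1=1 s7=1 s5=1 s2=1 s0=0
t12.Δ3 s6=0 clk=1 s4=1 s8=1 s3=0 s1=1 s7=1 s5=1 s2=1 s0=0

3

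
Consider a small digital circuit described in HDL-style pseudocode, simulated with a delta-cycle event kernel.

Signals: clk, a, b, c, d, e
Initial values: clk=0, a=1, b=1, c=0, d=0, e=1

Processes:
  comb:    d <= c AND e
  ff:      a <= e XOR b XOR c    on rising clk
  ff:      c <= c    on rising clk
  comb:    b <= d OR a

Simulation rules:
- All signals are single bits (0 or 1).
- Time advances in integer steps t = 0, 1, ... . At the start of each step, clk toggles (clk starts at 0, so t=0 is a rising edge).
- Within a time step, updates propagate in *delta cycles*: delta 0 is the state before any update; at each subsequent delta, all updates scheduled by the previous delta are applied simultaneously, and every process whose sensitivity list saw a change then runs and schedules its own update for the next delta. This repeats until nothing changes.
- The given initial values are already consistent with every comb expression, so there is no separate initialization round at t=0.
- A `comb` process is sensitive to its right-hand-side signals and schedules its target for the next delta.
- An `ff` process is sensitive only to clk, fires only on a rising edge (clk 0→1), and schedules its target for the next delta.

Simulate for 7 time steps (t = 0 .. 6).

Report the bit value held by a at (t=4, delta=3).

0

t=0 Δ0: clk=0 e=1 c=0 a=1 b=1 d=0
  Δ1: clk:0→1
  Δ2: a:1→0
  Δ3: b:1→0
  (3Δ to stable)
t=1 Δ0: clk=1 e=1 c=0 a=0 b=0 d=0
  Δ1: clk:1→0
  (1Δ to stable)
t=2 Δ0: clk=0 e=1 c=0 a=0 b=0 d=0
  Δ1: clk:0→1
  Δ2: a:0→1
  Δ3: b:0→1
  (3Δ to stable)
t=3 Δ0: clk=1 e=1 c=0 a=1 b=1 d=0
  Δ1: clk:1→0
  (1Δ to stable)
t=4 Δ0: clk=0 e=1 c=0 a=1 b=1 d=0
  Δ1: clk:0→1
  Δ2: a:1→0
  Δ3: b:1→0
  (3Δ to stable)
t=5 Δ0: clk=1 e=1 c=0 a=0 b=0 d=0
  Δ1: clk:1→0
  (1Δ to stable)
t=6 Δ0: clk=0 e=1 c=0 a=0 b=0 d=0
  Δ1: clk:0→1
  Δ2: a:0→1
  Δ3: b:0→1
  (3Δ to stable)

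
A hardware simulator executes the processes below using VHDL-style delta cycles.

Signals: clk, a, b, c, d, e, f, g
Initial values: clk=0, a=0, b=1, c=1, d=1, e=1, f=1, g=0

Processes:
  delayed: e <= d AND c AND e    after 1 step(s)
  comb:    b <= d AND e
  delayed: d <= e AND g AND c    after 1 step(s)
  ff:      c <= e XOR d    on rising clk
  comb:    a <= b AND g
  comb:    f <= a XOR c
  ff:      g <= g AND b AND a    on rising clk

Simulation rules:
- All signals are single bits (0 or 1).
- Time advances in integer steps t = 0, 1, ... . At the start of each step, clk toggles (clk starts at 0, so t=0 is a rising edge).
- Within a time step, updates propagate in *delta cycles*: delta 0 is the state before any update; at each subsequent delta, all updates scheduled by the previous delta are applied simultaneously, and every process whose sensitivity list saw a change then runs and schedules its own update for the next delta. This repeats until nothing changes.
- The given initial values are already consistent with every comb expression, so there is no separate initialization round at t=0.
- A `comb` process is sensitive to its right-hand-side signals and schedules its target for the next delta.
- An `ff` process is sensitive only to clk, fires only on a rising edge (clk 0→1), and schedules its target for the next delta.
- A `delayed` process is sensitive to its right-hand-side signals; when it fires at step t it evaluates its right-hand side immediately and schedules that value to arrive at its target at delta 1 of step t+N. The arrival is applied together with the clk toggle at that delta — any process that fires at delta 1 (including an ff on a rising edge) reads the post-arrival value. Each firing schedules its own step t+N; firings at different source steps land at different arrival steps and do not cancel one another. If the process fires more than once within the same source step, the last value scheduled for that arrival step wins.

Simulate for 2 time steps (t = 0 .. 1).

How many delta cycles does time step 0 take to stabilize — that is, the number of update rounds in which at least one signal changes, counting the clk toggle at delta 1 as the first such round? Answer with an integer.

3

t=0 Δ0: c=1 b=1 a=0 d=1 g=0 f=1 clk=0 e=1
  Δ1: clk:0→1
  Δ2: c:1→0
  Δ3: f:1→0
  (3Δ to stable)
t=1 Δ0: c=0 b=1 a=0 d=1 g=0 f=0 clk=1 e=1
  Δ1: d:1→0, clk:1→0, e:1→0
  Δ2: b:1→0
  (2Δ to stable)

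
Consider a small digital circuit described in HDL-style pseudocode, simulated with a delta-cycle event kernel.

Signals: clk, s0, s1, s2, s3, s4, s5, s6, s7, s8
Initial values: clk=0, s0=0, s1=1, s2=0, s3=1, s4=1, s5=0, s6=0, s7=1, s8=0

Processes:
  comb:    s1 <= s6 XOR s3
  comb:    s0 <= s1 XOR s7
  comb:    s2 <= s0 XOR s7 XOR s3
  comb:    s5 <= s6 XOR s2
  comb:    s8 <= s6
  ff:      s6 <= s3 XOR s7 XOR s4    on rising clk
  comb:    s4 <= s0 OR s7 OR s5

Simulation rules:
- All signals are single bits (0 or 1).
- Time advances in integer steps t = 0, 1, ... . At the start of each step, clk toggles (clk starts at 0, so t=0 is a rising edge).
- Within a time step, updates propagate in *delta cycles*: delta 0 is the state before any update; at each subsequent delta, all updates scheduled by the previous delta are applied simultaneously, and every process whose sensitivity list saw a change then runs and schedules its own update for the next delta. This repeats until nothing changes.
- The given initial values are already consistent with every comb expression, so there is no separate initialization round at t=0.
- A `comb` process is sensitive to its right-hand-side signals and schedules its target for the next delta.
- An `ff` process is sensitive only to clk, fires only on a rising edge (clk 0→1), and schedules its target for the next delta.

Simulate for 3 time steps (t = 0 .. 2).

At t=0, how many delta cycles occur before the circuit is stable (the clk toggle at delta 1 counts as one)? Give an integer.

6

t0.Δ0 s0=0 s1=1 s4=1 s7=1 s8=0 s3=1 s2=0 clk=0 s5=0 s6=0
t0.Δ1 s0=0 s1=1 s4=1 s7=1 s8=0 s3=1 s2=0 clk=1 s5=0 s6=0
t0.Δ2 s0=0 s1=1 s4=1 s7=1 s8=0 s3=1 s2=0 clk=1 s5=0 s6=1
t0.Δ3 s0=0 s1=0 s4=1 s7=1 s8=1 s3=1 s2=0 clk=1 s5=1 s6=1
t0.Δ4 s0=1 s1=0 s4=1 s7=1 s8=1 s3=1 s2=0 clk=1 s5=1 s6=1
t0.Δ5 s0=1 s1=0 s4=1 s7=1 s8=1 s3=1 s2=1 clk=1 s5=1 s6=1
t0.Δ6 s0=1 s1=0 s4=1 s7=1 s8=1 s3=1 s2=1 clk=1 s5=0 s6=1
t1.Δ0 s0=1 s1=0 s4=1 s7=1 s8=1 s3=1 s2=1 clk=1 s5=0 s6=1
t1.Δ1 s0=1 s1=0 s4=1 s7=1 s8=1 s3=1 s2=1 clk=0 s5=0 s6=1
t2.Δ0 s0=1 s1=0 s4=1 s7=1 s8=1 s3=1 s2=1 clk=0 s5=0 s6=1
t2.Δ1 s0=1 s1=0 s4=1 s7=1 s8=1 s3=1 s2=1 clk=1 s5=0 s6=1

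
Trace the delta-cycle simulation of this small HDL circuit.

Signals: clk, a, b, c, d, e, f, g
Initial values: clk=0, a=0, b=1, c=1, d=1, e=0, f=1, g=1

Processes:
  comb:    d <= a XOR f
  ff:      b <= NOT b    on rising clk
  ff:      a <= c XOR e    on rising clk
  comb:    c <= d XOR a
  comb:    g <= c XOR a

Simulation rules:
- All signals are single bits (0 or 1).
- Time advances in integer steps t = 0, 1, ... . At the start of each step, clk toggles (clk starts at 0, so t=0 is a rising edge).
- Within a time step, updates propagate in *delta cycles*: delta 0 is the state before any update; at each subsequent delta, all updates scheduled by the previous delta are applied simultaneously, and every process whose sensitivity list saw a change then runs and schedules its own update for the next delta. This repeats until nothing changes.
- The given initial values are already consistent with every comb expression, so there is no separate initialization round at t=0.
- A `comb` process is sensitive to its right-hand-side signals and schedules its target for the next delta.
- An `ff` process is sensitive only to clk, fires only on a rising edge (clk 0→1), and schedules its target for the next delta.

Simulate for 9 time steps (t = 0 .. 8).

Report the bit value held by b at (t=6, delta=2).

1

t=0 Δ0: g=1 f=1 clk=0 d=1 e=0 c=1 b=1 a=0
  Δ1: clk:0→1
  Δ2: b:1→0, a:0→1
  Δ3: g:1→0, d:1→0, c:1→0
  Δ4: g:0→1, c:0→1
  Δ5: g:1→0
  (5Δ to stable)
t=1 Δ0: g=0 f=1 clk=1 d=0 e=0 c=1 b=0 a=1
  Δ1: clk:1→0
  (1Δ to stable)
t=2 Δ0: g=0 f=1 clk=0 d=0 e=0 c=1 b=0 a=1
  Δ1: clk:0→1
  Δ2: b:0→1
  (2Δ to stable)
t=3 Δ0: g=0 f=1 clk=1 d=0 e=0 c=1 b=1 a=1
  Δ1: clk:1→0
  (1Δ to stable)
t=4 Δ0: g=0 f=1 clk=0 d=0 e=0 c=1 b=1 a=1
  Δ1: clk:0→1
  Δ2: b:1→0
  (2Δ to stable)
t=5 Δ0: g=0 f=1 clk=1 d=0 e=0 c=1 b=0 a=1
  Δ1: clk:1→0
  (1Δ to stable)
t=6 Δ0: g=0 f=1 clk=0 d=0 e=0 c=1 b=0 a=1
  Δ1: clk:0→1
  Δ2: b:0→1
  (2Δ to stable)
t=7 Δ0: g=0 f=1 clk=1 d=0 e=0 c=1 b=1 a=1
  Δ1: clk:1→0
  (1Δ to stable)
t=8 Δ0: g=0 f=1 clk=0 d=0 e=0 c=1 b=1 a=1
  Δ1: clk:0→1
  Δ2: b:1→0
  (2Δ to stable)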